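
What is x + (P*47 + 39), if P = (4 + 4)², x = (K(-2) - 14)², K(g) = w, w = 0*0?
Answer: 3243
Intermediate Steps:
w = 0
K(g) = 0
x = 196 (x = (0 - 14)² = (-14)² = 196)
P = 64 (P = 8² = 64)
x + (P*47 + 39) = 196 + (64*47 + 39) = 196 + (3008 + 39) = 196 + 3047 = 3243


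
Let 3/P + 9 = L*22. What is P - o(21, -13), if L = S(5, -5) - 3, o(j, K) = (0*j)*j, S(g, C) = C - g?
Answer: -3/295 ≈ -0.010169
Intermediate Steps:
o(j, K) = 0 (o(j, K) = 0*j = 0)
L = -13 (L = (-5 - 1*5) - 3 = (-5 - 5) - 3 = -10 - 3 = -13)
P = -3/295 (P = 3/(-9 - 13*22) = 3/(-9 - 286) = 3/(-295) = 3*(-1/295) = -3/295 ≈ -0.010169)
P - o(21, -13) = -3/295 - 1*0 = -3/295 + 0 = -3/295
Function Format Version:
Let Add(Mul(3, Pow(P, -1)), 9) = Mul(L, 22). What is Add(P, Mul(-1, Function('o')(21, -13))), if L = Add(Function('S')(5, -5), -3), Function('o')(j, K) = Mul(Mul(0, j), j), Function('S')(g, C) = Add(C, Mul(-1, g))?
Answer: Rational(-3, 295) ≈ -0.010169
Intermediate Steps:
Function('o')(j, K) = 0 (Function('o')(j, K) = Mul(0, j) = 0)
L = -13 (L = Add(Add(-5, Mul(-1, 5)), -3) = Add(Add(-5, -5), -3) = Add(-10, -3) = -13)
P = Rational(-3, 295) (P = Mul(3, Pow(Add(-9, Mul(-13, 22)), -1)) = Mul(3, Pow(Add(-9, -286), -1)) = Mul(3, Pow(-295, -1)) = Mul(3, Rational(-1, 295)) = Rational(-3, 295) ≈ -0.010169)
Add(P, Mul(-1, Function('o')(21, -13))) = Add(Rational(-3, 295), Mul(-1, 0)) = Add(Rational(-3, 295), 0) = Rational(-3, 295)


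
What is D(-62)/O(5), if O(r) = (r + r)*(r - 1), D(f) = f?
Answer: -31/20 ≈ -1.5500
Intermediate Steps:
O(r) = 2*r*(-1 + r) (O(r) = (2*r)*(-1 + r) = 2*r*(-1 + r))
D(-62)/O(5) = -62/(2*5*(-1 + 5)) = -62/(2*5*4) = -62/40 = (1/40)*(-62) = -31/20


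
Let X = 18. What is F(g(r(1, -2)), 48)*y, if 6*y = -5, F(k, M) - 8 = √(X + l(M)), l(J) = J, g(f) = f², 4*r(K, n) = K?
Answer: -20/3 - 5*√66/6 ≈ -13.437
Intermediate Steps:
r(K, n) = K/4
F(k, M) = 8 + √(18 + M)
y = -⅚ (y = (⅙)*(-5) = -⅚ ≈ -0.83333)
F(g(r(1, -2)), 48)*y = (8 + √(18 + 48))*(-⅚) = (8 + √66)*(-⅚) = -20/3 - 5*√66/6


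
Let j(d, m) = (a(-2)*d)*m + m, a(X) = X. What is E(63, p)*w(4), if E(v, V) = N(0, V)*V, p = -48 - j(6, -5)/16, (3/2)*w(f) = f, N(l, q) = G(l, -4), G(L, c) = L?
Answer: 0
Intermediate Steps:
N(l, q) = l
j(d, m) = m - 2*d*m (j(d, m) = (-2*d)*m + m = -2*d*m + m = m - 2*d*m)
w(f) = 2*f/3
p = -823/16 (p = -48 - (-5*(1 - 2*6))/16 = -48 - (-5*(1 - 12))/16 = -48 - (-5*(-11))/16 = -48 - 55/16 = -823/16 ≈ -51.438)
E(v, V) = 0 (E(v, V) = 0*V = 0)
E(63, p)*w(4) = 0*((⅔)*4) = 0*(8/3) = 0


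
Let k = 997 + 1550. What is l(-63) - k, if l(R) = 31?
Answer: -2516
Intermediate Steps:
k = 2547
l(-63) - k = 31 - 1*2547 = 31 - 2547 = -2516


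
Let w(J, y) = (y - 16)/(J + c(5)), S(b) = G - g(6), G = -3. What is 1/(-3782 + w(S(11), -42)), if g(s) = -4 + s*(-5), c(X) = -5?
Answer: -13/49195 ≈ -0.00026425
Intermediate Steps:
g(s) = -4 - 5*s
S(b) = 31 (S(b) = -3 - (-4 - 5*6) = -3 - (-4 - 30) = -3 - 1*(-34) = -3 + 34 = 31)
w(J, y) = (-16 + y)/(-5 + J) (w(J, y) = (y - 16)/(J - 5) = (-16 + y)/(-5 + J))
1/(-3782 + w(S(11), -42)) = 1/(-3782 + (-16 - 42)/(-5 + 31)) = 1/(-3782 - 58/26) = 1/(-3782 + (1/26)*(-58)) = 1/(-3782 - 29/13) = 1/(-49195/13) = -13/49195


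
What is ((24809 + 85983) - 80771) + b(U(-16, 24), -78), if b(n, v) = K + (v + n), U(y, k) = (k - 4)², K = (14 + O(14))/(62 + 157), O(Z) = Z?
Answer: 6645145/219 ≈ 30343.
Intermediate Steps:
K = 28/219 (K = (14 + 14)/(62 + 157) = 28/219 ≈ 0.12785)
U(y, k) = (-4 + k)²
b(n, v) = 28/219 + n + v (b(n, v) = 28/219 + (v + n) = 28/219 + (n + v) = 28/219 + n + v)
((24809 + 85983) - 80771) + b(U(-16, 24), -78) = ((24809 + 85983) - 80771) + (28/219 + (-4 + 24)² - 78) = (110792 - 80771) + (28/219 + 20² - 78) = 30021 + (28/219 + 400 - 78) = 30021 + 70546/219 = 6645145/219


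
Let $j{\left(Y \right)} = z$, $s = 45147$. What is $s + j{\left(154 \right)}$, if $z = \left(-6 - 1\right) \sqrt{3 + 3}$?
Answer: $45147 - 7 \sqrt{6} \approx 45130.0$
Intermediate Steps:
$z = - 7 \sqrt{6} \approx -17.146$
$j{\left(Y \right)} = - 7 \sqrt{6}$
$s + j{\left(154 \right)} = 45147 - 7 \sqrt{6}$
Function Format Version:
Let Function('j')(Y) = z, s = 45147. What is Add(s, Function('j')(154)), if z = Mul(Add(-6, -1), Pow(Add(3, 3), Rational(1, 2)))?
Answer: Add(45147, Mul(-7, Pow(6, Rational(1, 2)))) ≈ 45130.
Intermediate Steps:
z = Mul(-7, Pow(6, Rational(1, 2))) ≈ -17.146
Function('j')(Y) = Mul(-7, Pow(6, Rational(1, 2)))
Add(s, Function('j')(154)) = Add(45147, Mul(-7, Pow(6, Rational(1, 2))))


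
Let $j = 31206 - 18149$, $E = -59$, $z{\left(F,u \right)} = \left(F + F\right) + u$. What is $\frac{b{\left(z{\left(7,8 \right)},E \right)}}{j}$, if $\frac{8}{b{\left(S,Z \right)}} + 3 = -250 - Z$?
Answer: $- \frac{4}{1266529} \approx -3.1582 \cdot 10^{-6}$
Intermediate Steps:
$z{\left(F,u \right)} = u + 2 F$ ($z{\left(F,u \right)} = 2 F + u = u + 2 F$)
$b{\left(S,Z \right)} = \frac{8}{-253 - Z}$ ($b{\left(S,Z \right)} = \frac{8}{-3 - \left(250 + Z\right)} = \frac{8}{-253 - Z}$)
$j = 13057$
$\frac{b{\left(z{\left(7,8 \right)},E \right)}}{j} = \frac{\left(-8\right) \frac{1}{253 - 59}}{13057} = - \frac{8}{194} \cdot \frac{1}{13057} = \left(-8\right) \frac{1}{194} \cdot \frac{1}{13057} = \left(- \frac{4}{97}\right) \frac{1}{13057} = - \frac{4}{1266529}$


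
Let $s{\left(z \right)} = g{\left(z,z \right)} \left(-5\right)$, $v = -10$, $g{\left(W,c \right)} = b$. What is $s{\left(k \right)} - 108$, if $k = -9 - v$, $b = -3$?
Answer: $-93$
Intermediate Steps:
$g{\left(W,c \right)} = -3$
$k = 1$ ($k = -9 - -10 = -9 + 10 = 1$)
$s{\left(z \right)} = 15$ ($s{\left(z \right)} = \left(-3\right) \left(-5\right) = 15$)
$s{\left(k \right)} - 108 = 15 - 108 = -93$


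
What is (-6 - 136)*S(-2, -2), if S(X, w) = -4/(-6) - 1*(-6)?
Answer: -2840/3 ≈ -946.67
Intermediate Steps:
S(X, w) = 20/3 (S(X, w) = -4*(-⅙) + 6 = ⅔ + 6 = 20/3)
(-6 - 136)*S(-2, -2) = (-6 - 136)*(20/3) = -142*20/3 = -2840/3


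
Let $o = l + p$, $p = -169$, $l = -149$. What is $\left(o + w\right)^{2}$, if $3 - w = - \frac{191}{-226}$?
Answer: $\frac{5095247161}{51076} \approx 99758.0$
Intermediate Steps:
$w = \frac{487}{226}$ ($w = 3 - - \frac{191}{-226} = 3 - \left(-191\right) \left(- \frac{1}{226}\right) = 3 - \frac{191}{226} = \frac{487}{226} \approx 2.1549$)
$o = -318$ ($o = -149 - 169 = -318$)
$\left(o + w\right)^{2} = \left(-318 + \frac{487}{226}\right)^{2} = \left(- \frac{71381}{226}\right)^{2} = \frac{5095247161}{51076}$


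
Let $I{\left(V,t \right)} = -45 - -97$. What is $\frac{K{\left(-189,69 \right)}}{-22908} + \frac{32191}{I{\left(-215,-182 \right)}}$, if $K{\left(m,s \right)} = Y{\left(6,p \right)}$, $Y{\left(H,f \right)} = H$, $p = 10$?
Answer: $\frac{61452593}{99268} \approx 619.06$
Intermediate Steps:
$K{\left(m,s \right)} = 6$
$I{\left(V,t \right)} = 52$ ($I{\left(V,t \right)} = -45 + 97 = 52$)
$\frac{K{\left(-189,69 \right)}}{-22908} + \frac{32191}{I{\left(-215,-182 \right)}} = \frac{6}{-22908} + \frac{32191}{52} = 6 \left(- \frac{1}{22908}\right) + 32191 \cdot \frac{1}{52} = - \frac{1}{3818} + \frac{32191}{52} = \frac{61452593}{99268}$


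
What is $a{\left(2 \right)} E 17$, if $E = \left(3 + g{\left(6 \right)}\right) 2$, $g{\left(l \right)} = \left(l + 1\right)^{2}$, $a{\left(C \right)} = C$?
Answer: $3536$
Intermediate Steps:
$g{\left(l \right)} = \left(1 + l\right)^{2}$
$E = 104$ ($E = \left(3 + \left(1 + 6\right)^{2}\right) 2 = \left(3 + 7^{2}\right) 2 = \left(3 + 49\right) 2 = 52 \cdot 2 = 104$)
$a{\left(2 \right)} E 17 = 2 \cdot 104 \cdot 17 = 208 \cdot 17 = 3536$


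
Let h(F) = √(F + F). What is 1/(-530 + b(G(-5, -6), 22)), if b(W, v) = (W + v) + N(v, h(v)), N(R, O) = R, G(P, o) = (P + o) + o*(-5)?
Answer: -1/467 ≈ -0.0021413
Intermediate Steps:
G(P, o) = P - 4*o (G(P, o) = (P + o) - 5*o = P - 4*o)
h(F) = √2*√F (h(F) = √(2*F) = √2*√F)
b(W, v) = W + 2*v (b(W, v) = (W + v) + v = W + 2*v)
1/(-530 + b(G(-5, -6), 22)) = 1/(-530 + ((-5 - 4*(-6)) + 2*22)) = 1/(-530 + ((-5 + 24) + 44)) = 1/(-530 + (19 + 44)) = 1/(-530 + 63) = 1/(-467) = -1/467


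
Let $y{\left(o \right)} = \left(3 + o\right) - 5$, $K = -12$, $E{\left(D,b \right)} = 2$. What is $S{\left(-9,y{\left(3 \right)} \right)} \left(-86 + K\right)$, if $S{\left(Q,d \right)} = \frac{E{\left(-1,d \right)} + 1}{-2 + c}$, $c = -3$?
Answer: $\frac{294}{5} \approx 58.8$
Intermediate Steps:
$y{\left(o \right)} = -2 + o$
$S{\left(Q,d \right)} = - \frac{3}{5}$ ($S{\left(Q,d \right)} = \frac{2 + 1}{-2 - 3} = \frac{3}{-5} = 3 \left(- \frac{1}{5}\right) = - \frac{3}{5}$)
$S{\left(-9,y{\left(3 \right)} \right)} \left(-86 + K\right) = - \frac{3 \left(-86 - 12\right)}{5} = \left(- \frac{3}{5}\right) \left(-98\right) = \frac{294}{5}$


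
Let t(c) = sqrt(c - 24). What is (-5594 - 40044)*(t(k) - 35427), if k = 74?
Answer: 1616817426 - 228190*sqrt(2) ≈ 1.6165e+9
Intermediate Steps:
t(c) = sqrt(-24 + c)
(-5594 - 40044)*(t(k) - 35427) = (-5594 - 40044)*(sqrt(-24 + 74) - 35427) = -45638*(sqrt(50) - 35427) = -45638*(5*sqrt(2) - 35427) = -45638*(-35427 + 5*sqrt(2)) = 1616817426 - 228190*sqrt(2)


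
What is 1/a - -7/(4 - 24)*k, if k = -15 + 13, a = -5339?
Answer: 37363/53390 ≈ 0.69981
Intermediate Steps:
k = -2
1/a - -7/(4 - 24)*k = 1/(-5339) - -7/(4 - 24)*(-2) = -1/5339 - -7/(-20)*(-2) = -1/5339 - (-1/20*(-7))*(-2) = -1/5339 - 7*(-2)/20 = -1/5339 - 1*(-7/10) = -1/5339 + 7/10 = 37363/53390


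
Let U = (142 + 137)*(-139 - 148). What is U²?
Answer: 6411685329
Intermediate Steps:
U = -80073 (U = 279*(-287) = -80073)
U² = (-80073)² = 6411685329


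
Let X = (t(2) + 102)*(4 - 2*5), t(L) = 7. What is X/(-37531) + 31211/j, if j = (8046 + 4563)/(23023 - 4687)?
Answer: 7159477559354/157742793 ≈ 45387.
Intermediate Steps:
j = 4203/6112 (j = 12609/18336 = 12609*(1/18336) = 4203/6112 ≈ 0.68766)
X = -654 (X = (7 + 102)*(4 - 2*5) = 109*(4 - 10) = 109*(-6) = -654)
X/(-37531) + 31211/j = -654/(-37531) + 31211/(4203/6112) = -654*(-1/37531) + 31211*(6112/4203) = 654/37531 + 190761632/4203 = 7159477559354/157742793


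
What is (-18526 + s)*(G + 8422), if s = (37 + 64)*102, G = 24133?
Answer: -267732320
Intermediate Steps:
s = 10302 (s = 101*102 = 10302)
(-18526 + s)*(G + 8422) = (-18526 + 10302)*(24133 + 8422) = -8224*32555 = -267732320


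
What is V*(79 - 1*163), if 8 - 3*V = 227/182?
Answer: -2458/13 ≈ -189.08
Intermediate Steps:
V = 1229/546 (V = 8/3 - 227/(3*182) = 8/3 - ⅓*227/182 = 8/3 - 227/546 = 1229/546 ≈ 2.2509)
V*(79 - 1*163) = 1229*(79 - 1*163)/546 = 1229*(79 - 163)/546 = (1229/546)*(-84) = -2458/13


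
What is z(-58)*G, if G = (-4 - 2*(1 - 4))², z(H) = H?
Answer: -232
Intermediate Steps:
G = 4 (G = (-4 - 2*(-3))² = (-4 + 6)² = 2² = 4)
z(-58)*G = -58*4 = -232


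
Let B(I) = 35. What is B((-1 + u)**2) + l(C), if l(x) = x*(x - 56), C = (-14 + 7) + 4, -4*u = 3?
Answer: 212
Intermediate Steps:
u = -3/4 (u = -1/4*3 = -3/4 ≈ -0.75000)
C = -3 (C = -7 + 4 = -3)
l(x) = x*(-56 + x)
B((-1 + u)**2) + l(C) = 35 - 3*(-56 - 3) = 35 - 3*(-59) = 35 + 177 = 212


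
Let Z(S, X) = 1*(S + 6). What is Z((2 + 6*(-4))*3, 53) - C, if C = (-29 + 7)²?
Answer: -544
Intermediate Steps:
C = 484 (C = (-22)² = 484)
Z(S, X) = 6 + S (Z(S, X) = 1*(6 + S) = 6 + S)
Z((2 + 6*(-4))*3, 53) - C = (6 + (2 + 6*(-4))*3) - 1*484 = (6 + (2 - 24)*3) - 484 = (6 - 22*3) - 484 = (6 - 66) - 484 = -60 - 484 = -544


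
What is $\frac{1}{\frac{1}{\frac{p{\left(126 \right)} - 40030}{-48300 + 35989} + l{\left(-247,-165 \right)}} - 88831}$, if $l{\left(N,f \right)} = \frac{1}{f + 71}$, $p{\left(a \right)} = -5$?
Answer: $- \frac{3750979}{333202058315} \approx -1.1257 \cdot 10^{-5}$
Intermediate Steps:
$l{\left(N,f \right)} = \frac{1}{71 + f}$
$\frac{1}{\frac{1}{\frac{p{\left(126 \right)} - 40030}{-48300 + 35989} + l{\left(-247,-165 \right)}} - 88831} = \frac{1}{\frac{1}{\frac{-5 - 40030}{-48300 + 35989} + \frac{1}{71 - 165}} - 88831} = \frac{1}{\frac{1}{- \frac{40035}{-12311} + \frac{1}{-94}} - 88831} = \frac{1}{\frac{1}{\left(-40035\right) \left(- \frac{1}{12311}\right) - \frac{1}{94}} - 88831} = \frac{1}{\frac{1}{\frac{40035}{12311} - \frac{1}{94}} - 88831} = \frac{1}{\frac{1}{\frac{3750979}{1157234}} - 88831} = \frac{1}{\frac{1157234}{3750979} - 88831} = \frac{1}{- \frac{333202058315}{3750979}} = - \frac{3750979}{333202058315}$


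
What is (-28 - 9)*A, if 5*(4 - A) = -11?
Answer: -1147/5 ≈ -229.40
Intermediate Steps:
A = 31/5 (A = 4 - ⅕*(-11) = 4 + 11/5 = 31/5 ≈ 6.2000)
(-28 - 9)*A = (-28 - 9)*(31/5) = -37*31/5 = -1147/5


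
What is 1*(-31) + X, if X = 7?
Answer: -24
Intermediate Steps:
1*(-31) + X = 1*(-31) + 7 = -31 + 7 = -24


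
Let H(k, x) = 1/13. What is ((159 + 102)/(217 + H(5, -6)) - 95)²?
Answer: 70064501809/7963684 ≈ 8798.0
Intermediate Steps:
H(k, x) = 1/13
((159 + 102)/(217 + H(5, -6)) - 95)² = ((159 + 102)/(217 + 1/13) - 95)² = (261/(2822/13) - 95)² = (261*(13/2822) - 95)² = (3393/2822 - 95)² = (-264697/2822)² = 70064501809/7963684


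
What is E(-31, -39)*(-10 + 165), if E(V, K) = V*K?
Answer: 187395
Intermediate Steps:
E(V, K) = K*V
E(-31, -39)*(-10 + 165) = (-39*(-31))*(-10 + 165) = 1209*155 = 187395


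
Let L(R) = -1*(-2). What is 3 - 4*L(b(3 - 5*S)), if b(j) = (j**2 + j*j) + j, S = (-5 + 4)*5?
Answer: -5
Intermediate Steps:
S = -5 (S = -1*5 = -5)
b(j) = j + 2*j**2 (b(j) = (j**2 + j**2) + j = 2*j**2 + j = j + 2*j**2)
L(R) = 2
3 - 4*L(b(3 - 5*S)) = 3 - 4*2 = 3 - 8 = -5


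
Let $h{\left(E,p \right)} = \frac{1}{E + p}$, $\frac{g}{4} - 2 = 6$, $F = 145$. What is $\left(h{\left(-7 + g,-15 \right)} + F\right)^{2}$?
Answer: $\frac{2105401}{100} \approx 21054.0$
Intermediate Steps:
$g = 32$ ($g = 8 + 4 \cdot 6 = 8 + 24 = 32$)
$\left(h{\left(-7 + g,-15 \right)} + F\right)^{2} = \left(\frac{1}{\left(-7 + 32\right) - 15} + 145\right)^{2} = \left(\frac{1}{25 - 15} + 145\right)^{2} = \left(\frac{1}{10} + 145\right)^{2} = \left(\frac{1451}{10}\right)^{2} = \frac{2105401}{100}$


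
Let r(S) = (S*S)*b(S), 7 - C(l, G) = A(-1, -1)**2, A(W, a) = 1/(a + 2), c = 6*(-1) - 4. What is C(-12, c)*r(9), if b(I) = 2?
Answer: 972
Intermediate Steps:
c = -10 (c = -6 - 4 = -10)
A(W, a) = 1/(2 + a)
C(l, G) = 6 (C(l, G) = 7 - (1/(2 - 1))**2 = 7 - (1/1)**2 = 7 - 1*1**2 = 7 - 1*1 = 7 - 1 = 6)
r(S) = 2*S**2 (r(S) = (S*S)*2 = S**2*2 = 2*S**2)
C(-12, c)*r(9) = 6*(2*9**2) = 6*(2*81) = 6*162 = 972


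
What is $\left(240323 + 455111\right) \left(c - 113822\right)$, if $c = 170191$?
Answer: $39200919146$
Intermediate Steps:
$\left(240323 + 455111\right) \left(c - 113822\right) = \left(240323 + 455111\right) \left(170191 - 113822\right) = 695434 \cdot 56369 = 39200919146$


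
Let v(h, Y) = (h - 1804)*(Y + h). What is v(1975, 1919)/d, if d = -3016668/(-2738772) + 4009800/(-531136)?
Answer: -10089797317850448/97704864487 ≈ -1.0327e+5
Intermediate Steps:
v(h, Y) = (-1804 + h)*(Y + h)
d = -97704864487/15152712552 (d = -3016668*(-1/2738772) + 4009800*(-1/531136) = 251389/228231 - 501225/66392 = -97704864487/15152712552 ≈ -6.4480)
v(1975, 1919)/d = (1975² - 1804*1919 - 1804*1975 + 1919*1975)/(-97704864487/15152712552) = (3900625 - 3461876 - 3562900 + 3790025)*(-15152712552/97704864487) = 665874*(-15152712552/97704864487) = -10089797317850448/97704864487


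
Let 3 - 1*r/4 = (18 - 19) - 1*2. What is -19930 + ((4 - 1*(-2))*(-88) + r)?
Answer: -20434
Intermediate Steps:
r = 24 (r = 12 - 4*((18 - 19) - 1*2) = 12 - 4*(-1 - 2) = 12 - 4*(-3) = 12 + 12 = 24)
-19930 + ((4 - 1*(-2))*(-88) + r) = -19930 + ((4 - 1*(-2))*(-88) + 24) = -19930 + ((4 + 2)*(-88) + 24) = -19930 + (6*(-88) + 24) = -19930 + (-528 + 24) = -19930 - 504 = -20434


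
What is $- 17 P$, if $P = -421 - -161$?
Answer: $4420$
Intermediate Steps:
$P = -260$ ($P = -421 + 161 = -260$)
$- 17 P = \left(-17\right) \left(-260\right) = 4420$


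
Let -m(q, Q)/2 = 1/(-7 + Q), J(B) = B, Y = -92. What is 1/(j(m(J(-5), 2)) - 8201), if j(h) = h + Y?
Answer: -5/41463 ≈ -0.00012059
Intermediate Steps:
m(q, Q) = -2/(-7 + Q)
j(h) = -92 + h (j(h) = h - 92 = -92 + h)
1/(j(m(J(-5), 2)) - 8201) = 1/((-92 - 2/(-7 + 2)) - 8201) = 1/((-92 - 2/(-5)) - 8201) = 1/((-92 - 2*(-⅕)) - 8201) = 1/((-92 + ⅖) - 8201) = 1/(-458/5 - 8201) = 1/(-41463/5) = -5/41463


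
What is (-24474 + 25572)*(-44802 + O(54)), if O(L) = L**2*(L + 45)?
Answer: 267782436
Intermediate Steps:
O(L) = L**2*(45 + L)
(-24474 + 25572)*(-44802 + O(54)) = (-24474 + 25572)*(-44802 + 54**2*(45 + 54)) = 1098*(-44802 + 2916*99) = 1098*(-44802 + 288684) = 1098*243882 = 267782436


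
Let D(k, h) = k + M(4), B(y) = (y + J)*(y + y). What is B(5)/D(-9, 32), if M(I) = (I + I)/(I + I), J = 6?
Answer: -55/4 ≈ -13.750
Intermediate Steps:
B(y) = 2*y*(6 + y) (B(y) = (y + 6)*(y + y) = (6 + y)*(2*y) = 2*y*(6 + y))
M(I) = 1 (M(I) = (2*I)/((2*I)) = (2*I)*(1/(2*I)) = 1)
D(k, h) = 1 + k (D(k, h) = k + 1 = 1 + k)
B(5)/D(-9, 32) = (2*5*(6 + 5))/(1 - 9) = (2*5*11)/(-8) = 110*(-⅛) = -55/4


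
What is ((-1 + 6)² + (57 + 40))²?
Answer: 14884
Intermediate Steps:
((-1 + 6)² + (57 + 40))² = (5² + 97)² = (25 + 97)² = 122² = 14884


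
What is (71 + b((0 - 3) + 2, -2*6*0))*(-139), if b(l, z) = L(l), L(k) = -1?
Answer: -9730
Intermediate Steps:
b(l, z) = -1
(71 + b((0 - 3) + 2, -2*6*0))*(-139) = (71 - 1)*(-139) = 70*(-139) = -9730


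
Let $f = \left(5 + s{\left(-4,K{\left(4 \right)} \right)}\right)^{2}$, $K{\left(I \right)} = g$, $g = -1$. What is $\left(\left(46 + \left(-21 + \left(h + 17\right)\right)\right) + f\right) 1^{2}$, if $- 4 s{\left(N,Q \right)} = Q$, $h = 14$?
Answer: $\frac{1337}{16} \approx 83.563$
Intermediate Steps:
$K{\left(I \right)} = -1$
$s{\left(N,Q \right)} = - \frac{Q}{4}$
$f = \frac{441}{16}$ ($f = \left(5 - - \frac{1}{4}\right)^{2} = \left(5 + \frac{1}{4}\right)^{2} = \left(\frac{21}{4}\right)^{2} = \frac{441}{16} \approx 27.563$)
$\left(\left(46 + \left(-21 + \left(h + 17\right)\right)\right) + f\right) 1^{2} = \left(\left(46 + \left(-21 + \left(14 + 17\right)\right)\right) + \frac{441}{16}\right) 1^{2} = \left(\left(46 + \left(-21 + 31\right)\right) + \frac{441}{16}\right) 1 = \left(\left(46 + 10\right) + \frac{441}{16}\right) 1 = \left(56 + \frac{441}{16}\right) 1 = \frac{1337}{16} \cdot 1 = \frac{1337}{16}$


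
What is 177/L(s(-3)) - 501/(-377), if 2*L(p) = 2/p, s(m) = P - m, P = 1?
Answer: 267417/377 ≈ 709.33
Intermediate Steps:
s(m) = 1 - m
L(p) = 1/p (L(p) = (2/p)/2 = 1/p)
177/L(s(-3)) - 501/(-377) = 177/(1/(1 - 1*(-3))) - 501/(-377) = 177/(1/(1 + 3)) - 501*(-1/377) = 177/(1/4) + 501/377 = 177/(¼) + 501/377 = 177*4 + 501/377 = 708 + 501/377 = 267417/377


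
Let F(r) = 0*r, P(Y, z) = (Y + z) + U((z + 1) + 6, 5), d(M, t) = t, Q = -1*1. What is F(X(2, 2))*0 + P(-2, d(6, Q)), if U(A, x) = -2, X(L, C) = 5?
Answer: -5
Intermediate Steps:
Q = -1
P(Y, z) = -2 + Y + z (P(Y, z) = (Y + z) - 2 = -2 + Y + z)
F(r) = 0
F(X(2, 2))*0 + P(-2, d(6, Q)) = 0*0 + (-2 - 2 - 1) = 0 - 5 = -5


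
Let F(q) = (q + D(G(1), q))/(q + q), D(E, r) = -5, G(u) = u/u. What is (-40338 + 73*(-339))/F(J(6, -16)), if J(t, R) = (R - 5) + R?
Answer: -802715/7 ≈ -1.1467e+5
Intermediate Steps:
G(u) = 1
J(t, R) = -5 + 2*R (J(t, R) = (-5 + R) + R = -5 + 2*R)
F(q) = (-5 + q)/(2*q) (F(q) = (q - 5)/(q + q) = (-5 + q)/((2*q)) = (-5 + q)*(1/(2*q)) = (-5 + q)/(2*q))
(-40338 + 73*(-339))/F(J(6, -16)) = (-40338 + 73*(-339))/(((-5 + (-5 + 2*(-16)))/(2*(-5 + 2*(-16))))) = (-40338 - 24747)/(((-5 + (-5 - 32))/(2*(-5 - 32)))) = -65085*(-74/(-5 - 37)) = -65085/((1/2)*(-1/37)*(-42)) = -65085/21/37 = -65085*37/21 = -802715/7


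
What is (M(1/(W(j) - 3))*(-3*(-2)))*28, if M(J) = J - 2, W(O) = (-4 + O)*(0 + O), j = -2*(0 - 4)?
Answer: -9576/29 ≈ -330.21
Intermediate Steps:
j = 8 (j = -2*(-4) = 8)
W(O) = O*(-4 + O) (W(O) = (-4 + O)*O = O*(-4 + O))
M(J) = -2 + J
(M(1/(W(j) - 3))*(-3*(-2)))*28 = ((-2 + 1/(8*(-4 + 8) - 3))*(-3*(-2)))*28 = ((-2 + 1/(8*4 - 3))*6)*28 = ((-2 + 1/(32 - 3))*6)*28 = ((-2 + 1/29)*6)*28 = -57/29*6*28 = -342/29*28 = -9576/29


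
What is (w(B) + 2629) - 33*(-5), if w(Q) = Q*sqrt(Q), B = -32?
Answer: 2794 - 128*I*sqrt(2) ≈ 2794.0 - 181.02*I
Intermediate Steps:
w(Q) = Q**(3/2)
(w(B) + 2629) - 33*(-5) = ((-32)**(3/2) + 2629) - 33*(-5) = (-128*I*sqrt(2) + 2629) + 165 = (2629 - 128*I*sqrt(2)) + 165 = 2794 - 128*I*sqrt(2)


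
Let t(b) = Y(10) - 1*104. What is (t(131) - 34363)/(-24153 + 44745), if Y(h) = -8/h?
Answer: -172339/102960 ≈ -1.6738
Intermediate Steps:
t(b) = -524/5 (t(b) = -8/10 - 1*104 = -8*1/10 - 104 = -4/5 - 104 = -524/5)
(t(131) - 34363)/(-24153 + 44745) = (-524/5 - 34363)/(-24153 + 44745) = -172339/5/20592 = -172339/5*1/20592 = -172339/102960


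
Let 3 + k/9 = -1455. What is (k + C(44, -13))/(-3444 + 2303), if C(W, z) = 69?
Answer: 13053/1141 ≈ 11.440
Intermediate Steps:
k = -13122 (k = -27 + 9*(-1455) = -27 - 13095 = -13122)
(k + C(44, -13))/(-3444 + 2303) = (-13122 + 69)/(-3444 + 2303) = -13053/(-1141) = -13053*(-1/1141) = 13053/1141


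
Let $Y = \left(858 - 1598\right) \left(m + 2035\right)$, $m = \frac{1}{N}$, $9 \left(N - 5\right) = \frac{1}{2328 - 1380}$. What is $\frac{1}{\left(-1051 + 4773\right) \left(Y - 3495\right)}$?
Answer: $- \frac{1153}{6478152445150} \approx -1.7798 \cdot 10^{-10}$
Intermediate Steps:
$N = \frac{42661}{8532}$ ($N = 5 + \frac{1}{9 \left(2328 - 1380\right)} = 5 + \frac{1}{9 \cdot 948} = 5 + \frac{1}{9} \cdot \frac{1}{948} = 5 + \frac{1}{8532} = \frac{42661}{8532} \approx 5.0001$)
$m = \frac{8532}{42661}$ ($m = \frac{1}{\frac{42661}{8532}} = \frac{8532}{42661} \approx 0.2$)
$Y = - \frac{1736473340}{1153}$ ($Y = \left(858 - 1598\right) \left(\frac{8532}{42661} + 2035\right) = \left(-740\right) \frac{86823667}{42661} = - \frac{1736473340}{1153} \approx -1.506 \cdot 10^{6}$)
$\frac{1}{\left(-1051 + 4773\right) \left(Y - 3495\right)} = \frac{1}{\left(-1051 + 4773\right) \left(- \frac{1736473340}{1153} - 3495\right)} = \frac{1}{3722 \left(- \frac{1740503075}{1153}\right)} = \frac{1}{- \frac{6478152445150}{1153}} = - \frac{1153}{6478152445150}$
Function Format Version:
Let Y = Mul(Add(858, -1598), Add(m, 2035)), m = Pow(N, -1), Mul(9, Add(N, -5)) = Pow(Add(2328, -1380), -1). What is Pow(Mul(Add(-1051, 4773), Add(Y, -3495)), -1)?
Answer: Rational(-1153, 6478152445150) ≈ -1.7798e-10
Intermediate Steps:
N = Rational(42661, 8532) (N = Add(5, Mul(Rational(1, 9), Pow(Add(2328, -1380), -1))) = Add(5, Mul(Rational(1, 9), Pow(948, -1))) = Add(5, Mul(Rational(1, 9), Rational(1, 948))) = Add(5, Rational(1, 8532)) = Rational(42661, 8532) ≈ 5.0001)
m = Rational(8532, 42661) (m = Pow(Rational(42661, 8532), -1) = Rational(8532, 42661) ≈ 0.20000)
Y = Rational(-1736473340, 1153) (Y = Mul(Add(858, -1598), Add(Rational(8532, 42661), 2035)) = Mul(-740, Rational(86823667, 42661)) = Rational(-1736473340, 1153) ≈ -1.5060e+6)
Pow(Mul(Add(-1051, 4773), Add(Y, -3495)), -1) = Pow(Mul(Add(-1051, 4773), Add(Rational(-1736473340, 1153), -3495)), -1) = Pow(Mul(3722, Rational(-1740503075, 1153)), -1) = Pow(Rational(-6478152445150, 1153), -1) = Rational(-1153, 6478152445150)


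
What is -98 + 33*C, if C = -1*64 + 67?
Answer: 1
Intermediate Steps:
C = 3 (C = -64 + 67 = 3)
-98 + 33*C = -98 + 33*3 = -98 + 99 = 1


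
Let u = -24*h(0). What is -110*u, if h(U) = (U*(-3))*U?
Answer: 0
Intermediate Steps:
h(U) = -3*U**2 (h(U) = (-3*U)*U = -3*U**2)
u = 0 (u = -(-72)*0**2 = -(-72)*0 = -24*0 = 0)
-110*u = -110*0 = 0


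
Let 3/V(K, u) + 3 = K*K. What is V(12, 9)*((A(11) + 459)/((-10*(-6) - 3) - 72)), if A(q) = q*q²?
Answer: -358/141 ≈ -2.5390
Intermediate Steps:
V(K, u) = 3/(-3 + K²) (V(K, u) = 3/(-3 + K*K) = 3/(-3 + K²))
A(q) = q³
V(12, 9)*((A(11) + 459)/((-10*(-6) - 3) - 72)) = (3/(-3 + 12²))*((11³ + 459)/((-10*(-6) - 3) - 72)) = (3/(-3 + 144))*((1331 + 459)/((60 - 3) - 72)) = (3/141)*(1790/(57 - 72)) = (3*(1/141))*(1790/(-15)) = (1790*(-1/15))/47 = (1/47)*(-358/3) = -358/141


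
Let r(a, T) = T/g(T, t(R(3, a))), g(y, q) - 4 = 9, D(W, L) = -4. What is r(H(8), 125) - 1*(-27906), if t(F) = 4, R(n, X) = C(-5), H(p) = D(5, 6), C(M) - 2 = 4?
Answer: 362903/13 ≈ 27916.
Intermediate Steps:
C(M) = 6 (C(M) = 2 + 4 = 6)
H(p) = -4
R(n, X) = 6
g(y, q) = 13 (g(y, q) = 4 + 9 = 13)
r(a, T) = T/13
r(H(8), 125) - 1*(-27906) = (1/13)*125 - 1*(-27906) = 125/13 + 27906 = 362903/13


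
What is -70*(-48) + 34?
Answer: 3394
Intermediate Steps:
-70*(-48) + 34 = 3360 + 34 = 3394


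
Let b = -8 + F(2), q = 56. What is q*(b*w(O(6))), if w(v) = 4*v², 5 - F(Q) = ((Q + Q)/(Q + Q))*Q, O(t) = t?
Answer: -40320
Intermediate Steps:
F(Q) = 5 - Q (F(Q) = 5 - (Q + Q)/(Q + Q)*Q = 5 - (2*Q)/((2*Q))*Q = 5 - (2*Q)*(1/(2*Q))*Q = 5 - Q)
b = -5 (b = -8 + (5 - 1*2) = -8 + (5 - 2) = -8 + 3 = -5)
q*(b*w(O(6))) = 56*(-20*6²) = 56*(-20*36) = 56*(-5*144) = 56*(-720) = -40320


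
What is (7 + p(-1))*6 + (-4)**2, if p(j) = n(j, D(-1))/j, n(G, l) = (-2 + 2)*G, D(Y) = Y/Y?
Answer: 58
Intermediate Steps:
D(Y) = 1
n(G, l) = 0 (n(G, l) = 0*G = 0)
p(j) = 0 (p(j) = 0/j = 0)
(7 + p(-1))*6 + (-4)**2 = (7 + 0)*6 + (-4)**2 = 7*6 + 16 = 42 + 16 = 58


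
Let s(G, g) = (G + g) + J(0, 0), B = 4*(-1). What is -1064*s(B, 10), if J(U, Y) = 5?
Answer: -11704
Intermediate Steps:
B = -4
s(G, g) = 5 + G + g (s(G, g) = (G + g) + 5 = 5 + G + g)
-1064*s(B, 10) = -1064*(5 - 4 + 10) = -1064*11 = -11704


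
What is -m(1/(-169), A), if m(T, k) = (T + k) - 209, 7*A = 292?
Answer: 197906/1183 ≈ 167.29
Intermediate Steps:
A = 292/7 (A = (⅐)*292 = 292/7 ≈ 41.714)
m(T, k) = -209 + T + k
-m(1/(-169), A) = -(-209 + 1/(-169) + 292/7) = -(-209 - 1/169 + 292/7) = -1*(-197906/1183) = 197906/1183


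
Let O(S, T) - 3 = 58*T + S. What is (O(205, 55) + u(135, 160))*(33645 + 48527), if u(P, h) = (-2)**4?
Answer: 280535208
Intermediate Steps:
u(P, h) = 16
O(S, T) = 3 + S + 58*T (O(S, T) = 3 + (58*T + S) = 3 + (S + 58*T) = 3 + S + 58*T)
(O(205, 55) + u(135, 160))*(33645 + 48527) = ((3 + 205 + 58*55) + 16)*(33645 + 48527) = ((3 + 205 + 3190) + 16)*82172 = (3398 + 16)*82172 = 3414*82172 = 280535208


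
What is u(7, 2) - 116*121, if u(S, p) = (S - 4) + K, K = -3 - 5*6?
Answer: -14066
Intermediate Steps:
K = -33 (K = -3 - 30 = -33)
u(S, p) = -37 + S (u(S, p) = (S - 4) - 33 = (-4 + S) - 33 = -37 + S)
u(7, 2) - 116*121 = (-37 + 7) - 116*121 = -30 - 14036 = -14066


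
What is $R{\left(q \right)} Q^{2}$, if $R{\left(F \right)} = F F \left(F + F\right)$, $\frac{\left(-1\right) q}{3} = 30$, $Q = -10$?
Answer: $-145800000$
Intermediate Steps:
$q = -90$ ($q = \left(-3\right) 30 = -90$)
$R{\left(F \right)} = 2 F^{3}$ ($R{\left(F \right)} = F^{2} \cdot 2 F = 2 F^{3}$)
$R{\left(q \right)} Q^{2} = 2 \left(-90\right)^{3} \left(-10\right)^{2} = 2 \left(-729000\right) 100 = \left(-1458000\right) 100 = -145800000$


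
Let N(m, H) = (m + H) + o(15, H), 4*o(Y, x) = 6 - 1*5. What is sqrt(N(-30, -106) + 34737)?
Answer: sqrt(138405)/2 ≈ 186.01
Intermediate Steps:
o(Y, x) = 1/4 (o(Y, x) = (6 - 1*5)/4 = (6 - 5)/4 = (1/4)*1 = 1/4)
N(m, H) = 1/4 + H + m (N(m, H) = (m + H) + 1/4 = (H + m) + 1/4 = 1/4 + H + m)
sqrt(N(-30, -106) + 34737) = sqrt((1/4 - 106 - 30) + 34737) = sqrt(-543/4 + 34737) = sqrt(138405/4) = sqrt(138405)/2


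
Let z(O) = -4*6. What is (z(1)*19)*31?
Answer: -14136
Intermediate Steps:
z(O) = -24
(z(1)*19)*31 = -24*19*31 = -456*31 = -14136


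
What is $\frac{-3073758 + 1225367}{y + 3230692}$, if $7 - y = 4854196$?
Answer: $\frac{1848391}{1623497} \approx 1.1385$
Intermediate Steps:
$y = -4854189$ ($y = 7 - 4854196 = -4854189$)
$\frac{-3073758 + 1225367}{y + 3230692} = \frac{-3073758 + 1225367}{-4854189 + 3230692} = - \frac{1848391}{-1623497} = \left(-1848391\right) \left(- \frac{1}{1623497}\right) = \frac{1848391}{1623497}$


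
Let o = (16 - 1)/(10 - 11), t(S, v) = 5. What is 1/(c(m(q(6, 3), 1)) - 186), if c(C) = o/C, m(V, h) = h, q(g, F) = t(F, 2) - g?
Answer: -1/201 ≈ -0.0049751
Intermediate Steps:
q(g, F) = 5 - g
o = -15 (o = 15/(-1) = 15*(-1) = -15)
c(C) = -15/C
1/(c(m(q(6, 3), 1)) - 186) = 1/(-15/1 - 186) = 1/(-15*1 - 186) = 1/(-15 - 186) = 1/(-201) = -1/201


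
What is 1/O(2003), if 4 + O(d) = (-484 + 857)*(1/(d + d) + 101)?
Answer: 4006/150902387 ≈ 2.6547e-5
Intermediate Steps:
O(d) = 37669 + 373/(2*d) (O(d) = -4 + (-484 + 857)*(1/(d + d) + 101) = -4 + 373*(1/(2*d) + 101) = -4 + 373*(101 + 1/(2*d)) = -4 + (37673 + 373/(2*d)) = 37669 + 373/(2*d))
1/O(2003) = 1/(37669 + (373/2)/2003) = 1/(37669 + (373/2)*(1/2003)) = 1/(37669 + 373/4006) = 1/(150902387/4006) = 4006/150902387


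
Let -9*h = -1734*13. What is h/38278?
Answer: 3757/57417 ≈ 0.065434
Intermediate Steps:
h = 7514/3 (h = -(-578)*13/3 = -⅑*(-22542) = 7514/3 ≈ 2504.7)
h/38278 = (7514/3)/38278 = (7514/3)*(1/38278) = 3757/57417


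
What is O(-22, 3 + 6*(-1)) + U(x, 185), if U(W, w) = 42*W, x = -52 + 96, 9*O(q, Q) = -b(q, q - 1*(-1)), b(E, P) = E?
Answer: 16654/9 ≈ 1850.4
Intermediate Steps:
O(q, Q) = -q/9 (O(q, Q) = (-q)/9 = -q/9)
x = 44
O(-22, 3 + 6*(-1)) + U(x, 185) = -⅑*(-22) + 42*44 = 22/9 + 1848 = 16654/9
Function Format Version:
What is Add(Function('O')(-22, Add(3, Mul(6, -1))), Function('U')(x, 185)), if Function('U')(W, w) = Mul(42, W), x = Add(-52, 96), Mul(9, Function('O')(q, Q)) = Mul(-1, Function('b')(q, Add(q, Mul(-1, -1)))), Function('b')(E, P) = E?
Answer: Rational(16654, 9) ≈ 1850.4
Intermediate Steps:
Function('O')(q, Q) = Mul(Rational(-1, 9), q) (Function('O')(q, Q) = Mul(Rational(1, 9), Mul(-1, q)) = Mul(Rational(-1, 9), q))
x = 44
Add(Function('O')(-22, Add(3, Mul(6, -1))), Function('U')(x, 185)) = Add(Mul(Rational(-1, 9), -22), Mul(42, 44)) = Add(Rational(22, 9), 1848) = Rational(16654, 9)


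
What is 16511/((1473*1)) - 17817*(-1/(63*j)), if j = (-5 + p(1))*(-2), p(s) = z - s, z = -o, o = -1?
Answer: 1357273/34370 ≈ 39.490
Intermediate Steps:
z = 1 (z = -1*(-1) = 1)
p(s) = 1 - s
j = 10 (j = (-5 + (1 - 1*1))*(-2) = (-5 + (1 - 1))*(-2) = (-5 + 0)*(-2) = -5*(-2) = 10)
16511/((1473*1)) - 17817*(-1/(63*j)) = 16511/((1473*1)) - 17817/((9*(-7))*10) = 16511/1473 - 17817/((-63*10)) = 16511*(1/1473) - 17817/(-630) = 16511/1473 - 17817*(-1/630) = 16511/1473 + 5939/210 = 1357273/34370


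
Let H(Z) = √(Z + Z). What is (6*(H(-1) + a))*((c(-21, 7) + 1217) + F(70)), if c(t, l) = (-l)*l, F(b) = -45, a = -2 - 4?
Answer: -40428 + 6738*I*√2 ≈ -40428.0 + 9529.0*I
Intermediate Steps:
a = -6
c(t, l) = -l²
H(Z) = √2*√Z (H(Z) = √(2*Z) = √2*√Z)
(6*(H(-1) + a))*((c(-21, 7) + 1217) + F(70)) = (6*(√2*√(-1) - 6))*((-1*7² + 1217) - 45) = (6*(√2*I - 6))*((-1*49 + 1217) - 45) = (6*(I*√2 - 6))*((-49 + 1217) - 45) = (6*(-6 + I*√2))*(1168 - 45) = (-36 + 6*I*√2)*1123 = -40428 + 6738*I*√2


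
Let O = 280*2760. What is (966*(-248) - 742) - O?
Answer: -1013110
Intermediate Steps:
O = 772800
(966*(-248) - 742) - O = (966*(-248) - 742) - 1*772800 = (-239568 - 742) - 772800 = -240310 - 772800 = -1013110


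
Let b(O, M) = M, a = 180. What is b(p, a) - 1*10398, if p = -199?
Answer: -10218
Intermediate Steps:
b(p, a) - 1*10398 = 180 - 1*10398 = 180 - 10398 = -10218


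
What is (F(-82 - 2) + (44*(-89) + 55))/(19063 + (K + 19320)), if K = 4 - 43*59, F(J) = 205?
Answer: -1828/17925 ≈ -0.10198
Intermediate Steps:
K = -2533 (K = 4 - 2537 = -2533)
(F(-82 - 2) + (44*(-89) + 55))/(19063 + (K + 19320)) = (205 + (44*(-89) + 55))/(19063 + (-2533 + 19320)) = (205 + (-3916 + 55))/(19063 + 16787) = (205 - 3861)/35850 = -3656*1/35850 = -1828/17925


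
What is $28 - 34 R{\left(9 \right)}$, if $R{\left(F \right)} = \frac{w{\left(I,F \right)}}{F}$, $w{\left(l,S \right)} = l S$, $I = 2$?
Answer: $-40$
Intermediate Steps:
$w{\left(l,S \right)} = S l$
$R{\left(F \right)} = 2$ ($R{\left(F \right)} = \frac{F 2}{F} = \frac{2 F}{F} = 2$)
$28 - 34 R{\left(9 \right)} = 28 - 68 = -40$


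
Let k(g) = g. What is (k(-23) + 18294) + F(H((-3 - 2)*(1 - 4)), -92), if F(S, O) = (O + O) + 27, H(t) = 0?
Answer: 18114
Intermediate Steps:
F(S, O) = 27 + 2*O (F(S, O) = 2*O + 27 = 27 + 2*O)
(k(-23) + 18294) + F(H((-3 - 2)*(1 - 4)), -92) = (-23 + 18294) + (27 + 2*(-92)) = 18271 + (27 - 184) = 18271 - 157 = 18114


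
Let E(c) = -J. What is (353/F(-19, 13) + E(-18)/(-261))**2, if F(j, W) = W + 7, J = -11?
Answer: 8447999569/27248400 ≈ 310.04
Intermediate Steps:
E(c) = 11 (E(c) = -1*(-11) = 11)
F(j, W) = 7 + W
(353/F(-19, 13) + E(-18)/(-261))**2 = (353/(7 + 13) + 11/(-261))**2 = (353/20 + 11*(-1/261))**2 = (353*(1/20) - 11/261)**2 = (353/20 - 11/261)**2 = (91913/5220)**2 = 8447999569/27248400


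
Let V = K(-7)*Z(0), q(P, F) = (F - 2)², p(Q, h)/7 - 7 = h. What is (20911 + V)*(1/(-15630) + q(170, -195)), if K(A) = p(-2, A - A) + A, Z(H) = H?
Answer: 12684292013459/15630 ≈ 8.1154e+8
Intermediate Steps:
p(Q, h) = 49 + 7*h
K(A) = 49 + A (K(A) = (49 + 7*(A - A)) + A = (49 + 7*0) + A = (49 + 0) + A = 49 + A)
q(P, F) = (-2 + F)²
V = 0 (V = (49 - 7)*0 = 42*0 = 0)
(20911 + V)*(1/(-15630) + q(170, -195)) = (20911 + 0)*(1/(-15630) + (-2 - 195)²) = 20911*(-1/15630 + (-197)²) = 20911*(-1/15630 + 38809) = 20911*(606584669/15630) = 12684292013459/15630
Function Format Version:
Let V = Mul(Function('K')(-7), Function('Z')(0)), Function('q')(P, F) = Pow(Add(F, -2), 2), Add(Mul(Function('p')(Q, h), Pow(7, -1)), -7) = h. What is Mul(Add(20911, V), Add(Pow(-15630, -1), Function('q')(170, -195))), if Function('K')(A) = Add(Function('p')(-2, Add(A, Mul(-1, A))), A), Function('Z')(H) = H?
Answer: Rational(12684292013459, 15630) ≈ 8.1154e+8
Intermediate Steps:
Function('p')(Q, h) = Add(49, Mul(7, h))
Function('K')(A) = Add(49, A) (Function('K')(A) = Add(Add(49, Mul(7, Add(A, Mul(-1, A)))), A) = Add(Add(49, Mul(7, 0)), A) = Add(Add(49, 0), A) = Add(49, A))
Function('q')(P, F) = Pow(Add(-2, F), 2)
V = 0 (V = Mul(Add(49, -7), 0) = Mul(42, 0) = 0)
Mul(Add(20911, V), Add(Pow(-15630, -1), Function('q')(170, -195))) = Mul(Add(20911, 0), Add(Pow(-15630, -1), Pow(Add(-2, -195), 2))) = Mul(20911, Add(Rational(-1, 15630), Pow(-197, 2))) = Mul(20911, Add(Rational(-1, 15630), 38809)) = Mul(20911, Rational(606584669, 15630)) = Rational(12684292013459, 15630)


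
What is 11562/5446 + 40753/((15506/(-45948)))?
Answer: -2549389586013/21111419 ≈ -1.2076e+5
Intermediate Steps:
11562/5446 + 40753/((15506/(-45948))) = 11562*(1/5446) + 40753/((15506*(-1/45948))) = 5781/2723 + 40753/(-7753/22974) = 5781/2723 + 40753*(-22974/7753) = 5781/2723 - 936259422/7753 = -2549389586013/21111419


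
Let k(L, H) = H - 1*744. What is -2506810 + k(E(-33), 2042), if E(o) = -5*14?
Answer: -2505512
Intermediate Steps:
E(o) = -70
k(L, H) = -744 + H (k(L, H) = H - 744 = -744 + H)
-2506810 + k(E(-33), 2042) = -2506810 + (-744 + 2042) = -2506810 + 1298 = -2505512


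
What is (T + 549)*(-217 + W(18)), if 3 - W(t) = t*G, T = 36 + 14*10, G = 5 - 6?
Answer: -142100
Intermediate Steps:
G = -1
T = 176 (T = 36 + 140 = 176)
W(t) = 3 + t (W(t) = 3 - t*(-1) = 3 - (-1)*t = 3 + t)
(T + 549)*(-217 + W(18)) = (176 + 549)*(-217 + (3 + 18)) = 725*(-217 + 21) = 725*(-196) = -142100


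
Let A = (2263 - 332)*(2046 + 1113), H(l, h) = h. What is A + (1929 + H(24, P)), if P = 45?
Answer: 6102003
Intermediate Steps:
A = 6100029 (A = 1931*3159 = 6100029)
A + (1929 + H(24, P)) = 6100029 + (1929 + 45) = 6100029 + 1974 = 6102003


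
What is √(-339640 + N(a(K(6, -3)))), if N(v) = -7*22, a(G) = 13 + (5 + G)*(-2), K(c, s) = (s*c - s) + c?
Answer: I*√339794 ≈ 582.92*I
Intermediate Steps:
K(c, s) = c - s + c*s (K(c, s) = (c*s - s) + c = (-s + c*s) + c = c - s + c*s)
a(G) = 3 - 2*G (a(G) = 13 + (-10 - 2*G) = 3 - 2*G)
N(v) = -154
√(-339640 + N(a(K(6, -3)))) = √(-339640 - 154) = √(-339794) = I*√339794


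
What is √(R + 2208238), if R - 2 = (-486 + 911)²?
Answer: √2388865 ≈ 1545.6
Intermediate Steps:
R = 180627 (R = 2 + (-486 + 911)² = 2 + 425² = 2 + 180625 = 180627)
√(R + 2208238) = √(180627 + 2208238) = √2388865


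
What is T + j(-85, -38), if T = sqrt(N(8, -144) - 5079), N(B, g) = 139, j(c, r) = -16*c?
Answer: 1360 + 2*I*sqrt(1235) ≈ 1360.0 + 70.285*I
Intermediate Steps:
T = 2*I*sqrt(1235) (T = sqrt(139 - 5079) = sqrt(-4940) = 2*I*sqrt(1235) ≈ 70.285*I)
T + j(-85, -38) = 2*I*sqrt(1235) - 16*(-85) = 2*I*sqrt(1235) + 1360 = 1360 + 2*I*sqrt(1235)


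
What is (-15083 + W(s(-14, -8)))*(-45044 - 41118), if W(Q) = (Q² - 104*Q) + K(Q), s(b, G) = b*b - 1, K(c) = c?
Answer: -246164834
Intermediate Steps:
s(b, G) = -1 + b² (s(b, G) = b² - 1 = -1 + b²)
W(Q) = Q² - 103*Q (W(Q) = (Q² - 104*Q) + Q = Q² - 103*Q)
(-15083 + W(s(-14, -8)))*(-45044 - 41118) = (-15083 + (-1 + (-14)²)*(-103 + (-1 + (-14)²)))*(-45044 - 41118) = (-15083 + (-1 + 196)*(-103 + (-1 + 196)))*(-86162) = (-15083 + 195*(-103 + 195))*(-86162) = (-15083 + 195*92)*(-86162) = (-15083 + 17940)*(-86162) = 2857*(-86162) = -246164834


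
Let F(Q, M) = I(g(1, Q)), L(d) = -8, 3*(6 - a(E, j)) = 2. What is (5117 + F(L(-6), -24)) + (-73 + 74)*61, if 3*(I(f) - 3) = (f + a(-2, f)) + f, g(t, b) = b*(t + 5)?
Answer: 46357/9 ≈ 5150.8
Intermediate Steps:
a(E, j) = 16/3 (a(E, j) = 6 - ⅓*2 = 6 - ⅔ = 16/3)
g(t, b) = b*(5 + t)
I(f) = 43/9 + 2*f/3 (I(f) = 3 + ((f + 16/3) + f)/3 = 3 + ((16/3 + f) + f)/3 = 3 + (16/3 + 2*f)/3 = 3 + (16/9 + 2*f/3) = 43/9 + 2*f/3)
F(Q, M) = 43/9 + 4*Q (F(Q, M) = 43/9 + 2*(Q*(5 + 1))/3 = 43/9 + 2*(Q*6)/3 = 43/9 + 2*(6*Q)/3 = 43/9 + 4*Q)
(5117 + F(L(-6), -24)) + (-73 + 74)*61 = (5117 + (43/9 + 4*(-8))) + (-73 + 74)*61 = (5117 + (43/9 - 32)) + 1*61 = (5117 - 245/9) + 61 = 45808/9 + 61 = 46357/9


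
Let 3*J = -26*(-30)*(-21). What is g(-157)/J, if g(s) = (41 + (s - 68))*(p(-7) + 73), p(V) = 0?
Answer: 3358/1365 ≈ 2.4601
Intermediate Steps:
g(s) = -1971 + 73*s (g(s) = (41 + (s - 68))*(0 + 73) = (41 + (-68 + s))*73 = (-27 + s)*73 = -1971 + 73*s)
J = -5460 (J = (-26*(-30)*(-21))/3 = (780*(-21))/3 = (1/3)*(-16380) = -5460)
g(-157)/J = (-1971 + 73*(-157))/(-5460) = (-1971 - 11461)*(-1/5460) = -13432*(-1/5460) = 3358/1365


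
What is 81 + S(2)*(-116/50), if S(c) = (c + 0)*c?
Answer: 1793/25 ≈ 71.720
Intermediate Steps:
S(c) = c**2 (S(c) = c*c = c**2)
81 + S(2)*(-116/50) = 81 + 2**2*(-116/50) = 81 + 4*(-116*1/50) = 81 + 4*(-58/25) = 81 - 232/25 = 1793/25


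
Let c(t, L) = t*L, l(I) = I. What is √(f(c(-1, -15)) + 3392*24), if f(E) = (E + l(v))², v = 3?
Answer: 14*√417 ≈ 285.89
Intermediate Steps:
c(t, L) = L*t
f(E) = (3 + E)² (f(E) = (E + 3)² = (3 + E)²)
√(f(c(-1, -15)) + 3392*24) = √((3 - 15*(-1))² + 3392*24) = √((3 + 15)² + 81408) = √(18² + 81408) = √(324 + 81408) = √81732 = 14*√417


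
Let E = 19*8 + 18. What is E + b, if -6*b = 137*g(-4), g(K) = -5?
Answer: 1705/6 ≈ 284.17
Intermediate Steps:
E = 170 (E = 152 + 18 = 170)
b = 685/6 (b = -137*(-5)/6 = -⅙*(-685) = 685/6 ≈ 114.17)
E + b = 170 + 685/6 = 1705/6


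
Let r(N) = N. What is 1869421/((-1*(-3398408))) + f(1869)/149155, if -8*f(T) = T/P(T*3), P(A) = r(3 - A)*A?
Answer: 4687748621779861/8521827034574880 ≈ 0.55009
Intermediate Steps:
P(A) = A*(3 - A) (P(A) = (3 - A)*A = A*(3 - A))
f(T) = -1/(24*(3 - 3*T)) (f(T) = -T/(8*((T*3)*(3 - T*3))) = -T/(8*((3*T)*(3 - 3*T))) = -T/(8*(3*T*(3 - 3*T))) = -T*1/(3*T*(3 - 3*T))/8 = -1/(24*(3 - 3*T)))
1869421/((-1*(-3398408))) + f(1869)/149155 = 1869421/((-1*(-3398408))) + (1/(72*(-1 + 1869)))/149155 = 1869421/3398408 + ((1/72)/1868)*(1/149155) = 1869421*(1/3398408) + ((1/72)*(1/1868))*(1/149155) = 1869421/3398408 + (1/134496)*(1/149155) = 1869421/3398408 + 1/20060750880 = 4687748621779861/8521827034574880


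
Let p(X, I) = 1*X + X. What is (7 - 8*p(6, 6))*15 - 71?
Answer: -1406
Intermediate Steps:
p(X, I) = 2*X (p(X, I) = X + X = 2*X)
(7 - 8*p(6, 6))*15 - 71 = (7 - 16*6)*15 - 71 = (7 - 8*12)*15 - 71 = (7 - 96)*15 - 71 = -89*15 - 71 = -1335 - 71 = -1406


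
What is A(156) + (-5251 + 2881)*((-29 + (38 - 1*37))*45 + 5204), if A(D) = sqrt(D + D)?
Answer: -9347280 + 2*sqrt(78) ≈ -9.3473e+6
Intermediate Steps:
A(D) = sqrt(2)*sqrt(D) (A(D) = sqrt(2*D) = sqrt(2)*sqrt(D))
A(156) + (-5251 + 2881)*((-29 + (38 - 1*37))*45 + 5204) = sqrt(2)*sqrt(156) + (-5251 + 2881)*((-29 + (38 - 1*37))*45 + 5204) = sqrt(2)*(2*sqrt(39)) - 2370*((-29 + (38 - 37))*45 + 5204) = 2*sqrt(78) - 2370*((-29 + 1)*45 + 5204) = 2*sqrt(78) - 2370*(-28*45 + 5204) = 2*sqrt(78) - 2370*(-1260 + 5204) = 2*sqrt(78) - 2370*3944 = 2*sqrt(78) - 9347280 = -9347280 + 2*sqrt(78)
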